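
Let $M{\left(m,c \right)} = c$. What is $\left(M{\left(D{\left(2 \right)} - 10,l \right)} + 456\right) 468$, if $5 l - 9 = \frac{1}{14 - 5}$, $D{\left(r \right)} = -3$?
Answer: $\frac{1071304}{5} \approx 2.1426 \cdot 10^{5}$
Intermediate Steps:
$l = \frac{82}{45}$ ($l = \frac{9}{5} + \frac{1}{5 \left(14 - 5\right)} = \frac{9}{5} + \frac{1}{5 \cdot 9} = \frac{9}{5} + \frac{1}{5} \cdot \frac{1}{9} = \frac{9}{5} + \frac{1}{45} = \frac{82}{45} \approx 1.8222$)
$\left(M{\left(D{\left(2 \right)} - 10,l \right)} + 456\right) 468 = \left(\frac{82}{45} + 456\right) 468 = \frac{20602}{45} \cdot 468 = \frac{1071304}{5}$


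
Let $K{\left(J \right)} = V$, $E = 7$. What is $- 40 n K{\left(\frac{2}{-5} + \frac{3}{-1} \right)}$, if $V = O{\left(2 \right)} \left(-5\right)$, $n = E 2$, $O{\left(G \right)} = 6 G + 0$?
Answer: $33600$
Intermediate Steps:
$O{\left(G \right)} = 6 G$
$n = 14$ ($n = 7 \cdot 2 = 14$)
$V = -60$ ($V = 6 \cdot 2 \left(-5\right) = 12 \left(-5\right) = -60$)
$K{\left(J \right)} = -60$
$- 40 n K{\left(\frac{2}{-5} + \frac{3}{-1} \right)} = - 40 \cdot 14 \left(-60\right) = \left(-40\right) \left(-840\right) = 33600$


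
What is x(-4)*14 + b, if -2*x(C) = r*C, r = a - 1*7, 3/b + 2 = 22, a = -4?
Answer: -6157/20 ≈ -307.85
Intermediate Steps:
b = 3/20 (b = 3/(-2 + 22) = 3/20 ≈ 0.15000)
r = -11 (r = -4 - 1*7 = -4 - 7 = -11)
x(C) = 11*C/2 (x(C) = -(-11)*C/2 = 11*C/2)
x(-4)*14 + b = ((11/2)*(-4))*14 + 3/20 = -22*14 + 3/20 = -308 + 3/20 = -6157/20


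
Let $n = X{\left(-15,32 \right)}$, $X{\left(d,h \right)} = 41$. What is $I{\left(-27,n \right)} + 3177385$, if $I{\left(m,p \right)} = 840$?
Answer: $3178225$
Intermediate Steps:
$n = 41$
$I{\left(-27,n \right)} + 3177385 = 840 + 3177385 = 3178225$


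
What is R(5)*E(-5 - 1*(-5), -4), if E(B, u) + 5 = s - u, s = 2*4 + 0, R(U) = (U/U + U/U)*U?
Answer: 70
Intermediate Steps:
R(U) = 2*U (R(U) = (1 + 1)*U = 2*U)
s = 8 (s = 8 + 0 = 8)
E(B, u) = 3 - u (E(B, u) = -5 + (8 - u) = 3 - u)
R(5)*E(-5 - 1*(-5), -4) = (2*5)*(3 - 1*(-4)) = 10*(3 + 4) = 10*7 = 70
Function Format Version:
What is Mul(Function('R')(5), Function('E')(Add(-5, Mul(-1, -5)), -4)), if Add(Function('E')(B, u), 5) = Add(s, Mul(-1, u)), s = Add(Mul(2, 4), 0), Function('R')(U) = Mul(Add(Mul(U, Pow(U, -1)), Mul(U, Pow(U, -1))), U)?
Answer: 70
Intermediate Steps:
Function('R')(U) = Mul(2, U) (Function('R')(U) = Mul(Add(1, 1), U) = Mul(2, U))
s = 8 (s = Add(8, 0) = 8)
Function('E')(B, u) = Add(3, Mul(-1, u)) (Function('E')(B, u) = Add(-5, Add(8, Mul(-1, u))) = Add(3, Mul(-1, u)))
Mul(Function('R')(5), Function('E')(Add(-5, Mul(-1, -5)), -4)) = Mul(Mul(2, 5), Add(3, Mul(-1, -4))) = Mul(10, Add(3, 4)) = Mul(10, 7) = 70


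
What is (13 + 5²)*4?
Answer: 152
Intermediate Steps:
(13 + 5²)*4 = (13 + 25)*4 = 38*4 = 152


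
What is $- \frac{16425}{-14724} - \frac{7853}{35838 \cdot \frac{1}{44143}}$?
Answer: $- \frac{25775551877}{2665044} \approx -9671.7$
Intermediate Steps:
$- \frac{16425}{-14724} - \frac{7853}{35838 \cdot \frac{1}{44143}} = \left(-16425\right) \left(- \frac{1}{14724}\right) - \frac{7853}{35838 \cdot \frac{1}{44143}} = \frac{1825}{1636} - \frac{7853}{\frac{3258}{4013}} = \frac{1825}{1636} - \frac{31514089}{3258} = - \frac{25775551877}{2665044}$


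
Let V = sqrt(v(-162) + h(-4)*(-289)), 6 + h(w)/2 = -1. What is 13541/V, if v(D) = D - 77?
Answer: 13541*sqrt(47)/423 ≈ 219.46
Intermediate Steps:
v(D) = -77 + D
h(w) = -14 (h(w) = -12 + 2*(-1) = -12 - 2 = -14)
V = 9*sqrt(47) (V = sqrt((-77 - 162) - 14*(-289)) = sqrt(-239 + 4046) = sqrt(3807) = 9*sqrt(47) ≈ 61.701)
13541/V = 13541/((9*sqrt(47))) = 13541*(sqrt(47)/423) = 13541*sqrt(47)/423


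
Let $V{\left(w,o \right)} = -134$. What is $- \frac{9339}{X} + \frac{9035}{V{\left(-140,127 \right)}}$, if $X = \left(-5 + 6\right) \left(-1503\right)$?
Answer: $- \frac{4109393}{67134} \approx -61.212$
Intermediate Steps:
$X = -1503$ ($X = 1 \left(-1503\right) = -1503$)
$- \frac{9339}{X} + \frac{9035}{V{\left(-140,127 \right)}} = - \frac{9339}{-1503} + \frac{9035}{-134} = \left(-9339\right) \left(- \frac{1}{1503}\right) + 9035 \left(- \frac{1}{134}\right) = \frac{3113}{501} - \frac{9035}{134} = - \frac{4109393}{67134}$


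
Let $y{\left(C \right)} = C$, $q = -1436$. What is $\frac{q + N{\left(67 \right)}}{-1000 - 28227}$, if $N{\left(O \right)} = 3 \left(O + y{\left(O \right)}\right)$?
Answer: $\frac{94}{2657} \approx 0.035378$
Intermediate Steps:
$N{\left(O \right)} = 6 O$ ($N{\left(O \right)} = 3 \left(O + O\right) = 3 \cdot 2 O = 6 O$)
$\frac{q + N{\left(67 \right)}}{-1000 - 28227} = \frac{-1436 + 6 \cdot 67}{-1000 - 28227} = \frac{-1436 + 402}{-29227} = \left(-1034\right) \left(- \frac{1}{29227}\right) = \frac{94}{2657}$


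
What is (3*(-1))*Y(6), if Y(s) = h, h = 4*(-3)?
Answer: 36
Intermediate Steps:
h = -12
Y(s) = -12
(3*(-1))*Y(6) = (3*(-1))*(-12) = -3*(-12) = 36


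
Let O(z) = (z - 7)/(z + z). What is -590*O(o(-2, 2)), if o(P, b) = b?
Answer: 1475/2 ≈ 737.50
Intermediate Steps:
O(z) = (-7 + z)/(2*z) (O(z) = (-7 + z)/((2*z)) = (-7 + z)*(1/(2*z)) = (-7 + z)/(2*z))
-590*O(o(-2, 2)) = -295*(-7 + 2)/2 = -295*(-5)/2 = -590*(-5/4) = 1475/2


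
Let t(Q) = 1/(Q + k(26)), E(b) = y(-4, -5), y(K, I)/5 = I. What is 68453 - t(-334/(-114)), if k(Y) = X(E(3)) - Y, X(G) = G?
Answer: 187561277/2740 ≈ 68453.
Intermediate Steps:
y(K, I) = 5*I
E(b) = -25 (E(b) = 5*(-5) = -25)
k(Y) = -25 - Y
t(Q) = 1/(-51 + Q) (t(Q) = 1/(Q + (-25 - 1*26)) = 1/(Q + (-25 - 26)) = 1/(Q - 51) = 1/(-51 + Q))
68453 - t(-334/(-114)) = 68453 - 1/(-51 - 334/(-114)) = 68453 - 1/(-51 - 334*(-1/114)) = 68453 - 1/(-51 + 167/57) = 68453 - 1/(-2740/57) = 68453 - 1*(-57/2740) = 68453 + 57/2740 = 187561277/2740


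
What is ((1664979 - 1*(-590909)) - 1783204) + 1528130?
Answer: 2000814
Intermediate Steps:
((1664979 - 1*(-590909)) - 1783204) + 1528130 = ((1664979 + 590909) - 1783204) + 1528130 = (2255888 - 1783204) + 1528130 = 472684 + 1528130 = 2000814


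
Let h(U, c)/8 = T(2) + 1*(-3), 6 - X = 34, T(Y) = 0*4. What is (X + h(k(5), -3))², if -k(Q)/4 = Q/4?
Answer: 2704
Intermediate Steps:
T(Y) = 0
k(Q) = -Q (k(Q) = -4*Q/4 = -Q)
X = -28 (X = 6 - 1*34 = 6 - 34 = -28)
h(U, c) = -24 (h(U, c) = 8*(0 + 1*(-3)) = 8*(0 - 3) = 8*(-3) = -24)
(X + h(k(5), -3))² = (-28 - 24)² = (-52)² = 2704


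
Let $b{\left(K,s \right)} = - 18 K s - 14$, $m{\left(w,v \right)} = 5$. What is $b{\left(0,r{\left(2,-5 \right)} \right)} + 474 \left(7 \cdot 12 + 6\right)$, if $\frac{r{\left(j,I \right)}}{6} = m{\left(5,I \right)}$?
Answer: $42646$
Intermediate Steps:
$r{\left(j,I \right)} = 30$ ($r{\left(j,I \right)} = 6 \cdot 5 = 30$)
$b{\left(K,s \right)} = -14 - 18 K s$ ($b{\left(K,s \right)} = - 18 K s - 14 = -14 - 18 K s$)
$b{\left(0,r{\left(2,-5 \right)} \right)} + 474 \left(7 \cdot 12 + 6\right) = \left(-14 - 0 \cdot 30\right) + 474 \left(7 \cdot 12 + 6\right) = \left(-14 + 0\right) + 474 \left(84 + 6\right) = -14 + 474 \cdot 90 = -14 + 42660 = 42646$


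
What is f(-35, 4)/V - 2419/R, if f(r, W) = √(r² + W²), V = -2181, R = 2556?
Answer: -2419/2556 - √1241/2181 ≈ -0.96255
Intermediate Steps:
f(r, W) = √(W² + r²)
f(-35, 4)/V - 2419/R = √(4² + (-35)²)/(-2181) - 2419/2556 = √(16 + 1225)*(-1/2181) - 2419*1/2556 = √1241*(-1/2181) - 2419/2556 = -√1241/2181 - 2419/2556 = -2419/2556 - √1241/2181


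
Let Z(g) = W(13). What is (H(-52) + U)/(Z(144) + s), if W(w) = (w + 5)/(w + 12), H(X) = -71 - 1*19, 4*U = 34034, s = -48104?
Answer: -420925/2405164 ≈ -0.17501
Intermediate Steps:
U = 17017/2 (U = (1/4)*34034 = 17017/2 ≈ 8508.5)
H(X) = -90 (H(X) = -71 - 19 = -90)
W(w) = (5 + w)/(12 + w)
Z(g) = 18/25 (Z(g) = (5 + 13)/(12 + 13) = 18/25)
(H(-52) + U)/(Z(144) + s) = (-90 + 17017/2)/(18/25 - 48104) = 16837/(2*(-1202582/25)) = (16837/2)*(-25/1202582) = -420925/2405164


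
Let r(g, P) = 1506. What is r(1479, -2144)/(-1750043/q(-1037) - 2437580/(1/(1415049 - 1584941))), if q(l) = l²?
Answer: 1619505714/445337554211211797 ≈ 3.6366e-9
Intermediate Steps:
r(1479, -2144)/(-1750043/q(-1037) - 2437580/(1/(1415049 - 1584941))) = 1506/(-1750043/((-1037)²) - 2437580/(1/(1415049 - 1584941))) = 1506/(-1750043/1075369 - 2437580/(1/(-169892))) = 1506/(-1750043*1/1075369 - 2437580/(-1/169892)) = 1506/(-1750043/1075369 - 2437580*(-169892)) = 1506/(-1750043/1075369 + 414125341360) = 1506/(445337554211211797/1075369) = 1506*(1075369/445337554211211797) = 1619505714/445337554211211797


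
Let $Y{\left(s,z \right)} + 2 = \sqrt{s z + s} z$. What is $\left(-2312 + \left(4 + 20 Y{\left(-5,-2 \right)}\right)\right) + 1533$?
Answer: $-815 - 40 \sqrt{5} \approx -904.44$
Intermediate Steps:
$Y{\left(s,z \right)} = -2 + z \sqrt{s + s z}$ ($Y{\left(s,z \right)} = -2 + \sqrt{s z + s} z = -2 + \sqrt{s + s z} z = -2 + z \sqrt{s + s z}$)
$\left(-2312 + \left(4 + 20 Y{\left(-5,-2 \right)}\right)\right) + 1533 = \left(-2312 + \left(4 + 20 \left(-2 - 2 \sqrt{- 5 \left(1 - 2\right)}\right)\right)\right) + 1533 = \left(-2312 + \left(4 + 20 \left(-2 - 2 \sqrt{\left(-5\right) \left(-1\right)}\right)\right)\right) + 1533 = \left(-2312 + \left(4 + 20 \left(-2 - 2 \sqrt{5}\right)\right)\right) + 1533 = \left(-2312 + \left(4 - \left(40 + 40 \sqrt{5}\right)\right)\right) + 1533 = \left(-2312 - \left(36 + 40 \sqrt{5}\right)\right) + 1533 = \left(-2348 - 40 \sqrt{5}\right) + 1533 = -815 - 40 \sqrt{5}$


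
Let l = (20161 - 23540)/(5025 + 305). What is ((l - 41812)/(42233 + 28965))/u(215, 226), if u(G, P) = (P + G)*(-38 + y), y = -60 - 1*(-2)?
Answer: 24762371/1785099039360 ≈ 1.3872e-5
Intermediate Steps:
y = -58 (y = -60 + 2 = -58)
l = -3379/5330 ≈ -0.63396
u(G, P) = -96*G - 96*P (u(G, P) = (P + G)*(-38 - 58) = (G + P)*(-96) = -96*G - 96*P)
((l - 41812)/(42233 + 28965))/u(215, 226) = ((-3379/5330 - 41812)/(42233 + 28965))/(-96*215 - 96*226) = (-222861339/5330/71198)/(-20640 - 21696) = -222861339/5330*1/71198/(-42336) = -222861339/379485340*(-1/42336) = 24762371/1785099039360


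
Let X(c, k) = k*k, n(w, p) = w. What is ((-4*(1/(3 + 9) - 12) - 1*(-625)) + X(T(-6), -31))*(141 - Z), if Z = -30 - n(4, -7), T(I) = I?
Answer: 857675/3 ≈ 2.8589e+5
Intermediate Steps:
X(c, k) = k²
Z = -34 (Z = -30 - 1*4 = -30 - 4 = -34)
((-4*(1/(3 + 9) - 12) - 1*(-625)) + X(T(-6), -31))*(141 - Z) = ((-4*(1/(3 + 9) - 12) - 1*(-625)) + (-31)²)*(141 - 1*(-34)) = ((-4*(1/12 - 12) + 625) + 961)*(141 + 34) = ((-4*(1/12 - 12) + 625) + 961)*175 = ((-4*(-143/12) + 625) + 961)*175 = ((143/3 + 625) + 961)*175 = (2018/3 + 961)*175 = (4901/3)*175 = 857675/3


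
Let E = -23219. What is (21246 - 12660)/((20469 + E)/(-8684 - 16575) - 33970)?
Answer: -36145629/143007580 ≈ -0.25275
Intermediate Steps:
(21246 - 12660)/((20469 + E)/(-8684 - 16575) - 33970) = (21246 - 12660)/((20469 - 23219)/(-8684 - 16575) - 33970) = 8586/(-2750/(-25259) - 33970) = 8586/(-2750*(-1/25259) - 33970) = 8586/(2750/25259 - 33970) = 8586/(-858045480/25259) = 8586*(-25259/858045480) = -36145629/143007580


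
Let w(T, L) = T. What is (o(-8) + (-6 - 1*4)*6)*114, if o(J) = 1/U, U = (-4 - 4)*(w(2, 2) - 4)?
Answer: -54663/8 ≈ -6832.9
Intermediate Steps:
U = 16 (U = (-4 - 4)*(2 - 4) = -8*(-2) = 16)
o(J) = 1/16
(o(-8) + (-6 - 1*4)*6)*114 = (1/16 + (-6 - 1*4)*6)*114 = (1/16 + (-6 - 4)*6)*114 = (1/16 - 10*6)*114 = (1/16 - 60)*114 = -959/16*114 = -54663/8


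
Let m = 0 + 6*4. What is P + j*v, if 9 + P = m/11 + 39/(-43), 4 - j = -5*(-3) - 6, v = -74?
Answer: 171356/473 ≈ 362.27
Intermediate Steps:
m = 24 (m = 0 + 24 = 24)
j = -5 (j = 4 - (-5*(-3) - 6) = 4 - (15 - 6) = 4 - 1*9 = 4 - 9 = -5)
P = -3654/473 (P = -9 + (24/11 + 39/(-43)) = -9 + (24*(1/11) + 39*(-1/43)) = -9 + (24/11 - 39/43) = -9 + 603/473 = -3654/473 ≈ -7.7252)
P + j*v = -3654/473 - 5*(-74) = -3654/473 + 370 = 171356/473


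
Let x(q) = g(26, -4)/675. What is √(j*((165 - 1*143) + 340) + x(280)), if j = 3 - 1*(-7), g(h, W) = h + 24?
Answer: √293226/9 ≈ 60.167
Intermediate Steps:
g(h, W) = 24 + h
x(q) = 2/27 (x(q) = (24 + 26)/675 = 50*(1/675) = 2/27)
j = 10 (j = 3 + 7 = 10)
√(j*((165 - 1*143) + 340) + x(280)) = √(10*((165 - 1*143) + 340) + 2/27) = √(10*((165 - 143) + 340) + 2/27) = √(10*(22 + 340) + 2/27) = √(10*362 + 2/27) = √(3620 + 2/27) = √(97742/27) = √293226/9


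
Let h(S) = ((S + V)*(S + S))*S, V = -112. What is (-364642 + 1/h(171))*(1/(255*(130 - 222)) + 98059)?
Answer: -578877115651058742821/16189455096 ≈ -3.5756e+10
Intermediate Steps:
h(S) = 2*S²*(-112 + S) (h(S) = ((S - 112)*(S + S))*S = ((-112 + S)*(2*S))*S = (2*S*(-112 + S))*S = 2*S²*(-112 + S))
(-364642 + 1/h(171))*(1/(255*(130 - 222)) + 98059) = (-364642 + 1/(2*171²*(-112 + 171)))*(1/(255*(130 - 222)) + 98059) = (-364642 + 1/(2*29241*59))*(1/(255*(-92)) + 98059) = (-364642 + 1/3450438)*(1/(-23460) + 98059) = (-364642 + 1/3450438)*(-1/23460 + 98059) = -1258174613195/3450438*2300464139/23460 = -578877115651058742821/16189455096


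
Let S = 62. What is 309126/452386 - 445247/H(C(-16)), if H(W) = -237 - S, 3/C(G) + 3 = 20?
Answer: 100757969008/67631707 ≈ 1489.8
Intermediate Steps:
C(G) = 3/17 (C(G) = 3/(-3 + 20) = 3/17)
H(W) = -299 (H(W) = -237 - 1*62 = -237 - 62 = -299)
309126/452386 - 445247/H(C(-16)) = 309126/452386 - 445247/(-299) = 309126*(1/452386) - 445247*(-1/299) = 154563/226193 + 445247/299 = 100757969008/67631707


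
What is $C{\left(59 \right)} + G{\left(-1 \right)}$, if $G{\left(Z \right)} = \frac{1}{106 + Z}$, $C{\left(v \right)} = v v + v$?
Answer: $\frac{371701}{105} \approx 3540.0$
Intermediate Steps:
$C{\left(v \right)} = v + v^{2}$ ($C{\left(v \right)} = v^{2} + v = v + v^{2}$)
$C{\left(59 \right)} + G{\left(-1 \right)} = 59 \left(1 + 59\right) + \frac{1}{106 - 1} = 59 \cdot 60 + \frac{1}{105} = 3540 + \frac{1}{105} = \frac{371701}{105}$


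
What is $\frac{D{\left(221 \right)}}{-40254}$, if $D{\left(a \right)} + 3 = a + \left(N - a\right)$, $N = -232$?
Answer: $\frac{235}{40254} \approx 0.0058379$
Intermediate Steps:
$D{\left(a \right)} = -235$ ($D{\left(a \right)} = -3 + \left(a - \left(232 + a\right)\right) = -3 - 232 = -235$)
$\frac{D{\left(221 \right)}}{-40254} = - \frac{235}{-40254} = \left(-235\right) \left(- \frac{1}{40254}\right) = \frac{235}{40254}$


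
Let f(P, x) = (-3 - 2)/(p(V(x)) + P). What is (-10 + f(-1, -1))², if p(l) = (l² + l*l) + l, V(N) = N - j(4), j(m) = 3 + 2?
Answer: 17161/169 ≈ 101.54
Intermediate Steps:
j(m) = 5
V(N) = -5 + N (V(N) = N - 1*5 = N - 5 = -5 + N)
p(l) = l + 2*l² (p(l) = (l² + l²) + l = 2*l² + l = l + 2*l²)
f(P, x) = -5/(P + (-9 + 2*x)*(-5 + x)) (f(P, x) = (-3 - 2)/((-5 + x)*(1 + 2*(-5 + x)) + P) = -5/((-5 + x)*(1 + (-10 + 2*x)) + P) = -5/((-5 + x)*(-9 + 2*x) + P) = -5/((-9 + 2*x)*(-5 + x) + P) = -5/(P + (-9 + 2*x)*(-5 + x)))
(-10 + f(-1, -1))² = (-10 - 5/(-1 + (-9 + 2*(-1))*(-5 - 1)))² = (-10 - 5/(-1 + (-9 - 2)*(-6)))² = (-10 - 5/(-1 - 11*(-6)))² = (-10 - 5/(-1 + 66))² = (-10 - 5/65)² = (-10 - 5*1/65)² = (-10 - 1/13)² = (-131/13)² = 17161/169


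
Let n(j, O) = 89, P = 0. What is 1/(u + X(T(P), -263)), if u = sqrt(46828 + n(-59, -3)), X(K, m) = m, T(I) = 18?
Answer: -263/22252 - 3*sqrt(5213)/22252 ≈ -0.021553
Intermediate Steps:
u = 3*sqrt(5213) (u = sqrt(46828 + 89) = sqrt(46917) = 3*sqrt(5213) ≈ 216.60)
1/(u + X(T(P), -263)) = 1/(3*sqrt(5213) - 263) = 1/(-263 + 3*sqrt(5213))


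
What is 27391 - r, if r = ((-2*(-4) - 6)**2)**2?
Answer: 27375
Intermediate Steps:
r = 16 (r = ((8 - 6)**2)**2 = (2**2)**2 = 4**2 = 16)
27391 - r = 27391 - 1*16 = 27391 - 16 = 27375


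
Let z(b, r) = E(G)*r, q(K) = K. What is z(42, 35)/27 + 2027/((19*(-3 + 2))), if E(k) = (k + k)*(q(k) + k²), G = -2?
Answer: -60049/513 ≈ -117.05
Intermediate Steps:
E(k) = 2*k*(k + k²) (E(k) = (k + k)*(k + k²) = (2*k)*(k + k²) = 2*k*(k + k²))
z(b, r) = -8*r (z(b, r) = (2*(-2)²*(1 - 2))*r = (2*4*(-1))*r = -8*r)
z(42, 35)/27 + 2027/((19*(-3 + 2))) = -8*35/27 + 2027/((19*(-3 + 2))) = -280*1/27 + 2027/((19*(-1))) = -280/27 + 2027/(-19) = -280/27 + 2027*(-1/19) = -280/27 - 2027/19 = -60049/513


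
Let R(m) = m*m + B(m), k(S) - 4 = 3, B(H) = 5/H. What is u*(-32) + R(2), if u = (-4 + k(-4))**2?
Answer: -563/2 ≈ -281.50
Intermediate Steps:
k(S) = 7 (k(S) = 4 + 3 = 7)
R(m) = m**2 + 5/m (R(m) = m*m + 5/m = m**2 + 5/m)
u = 9 (u = (-4 + 7)**2 = 3**2 = 9)
u*(-32) + R(2) = 9*(-32) + (5 + 2**3)/2 = -288 + (5 + 8)/2 = -288 + (1/2)*13 = -288 + 13/2 = -563/2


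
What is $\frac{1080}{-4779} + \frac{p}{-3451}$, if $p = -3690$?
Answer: $\frac{515090}{610827} \approx 0.84327$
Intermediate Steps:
$\frac{1080}{-4779} + \frac{p}{-3451} = \frac{1080}{-4779} - \frac{3690}{-3451} = 1080 \left(- \frac{1}{4779}\right) - - \frac{3690}{3451} = - \frac{40}{177} + \frac{3690}{3451} = \frac{515090}{610827}$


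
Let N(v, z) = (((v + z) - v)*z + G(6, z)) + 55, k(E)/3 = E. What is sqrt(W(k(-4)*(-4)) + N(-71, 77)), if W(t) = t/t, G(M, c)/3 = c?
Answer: 2*sqrt(1554) ≈ 78.842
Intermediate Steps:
k(E) = 3*E
G(M, c) = 3*c
W(t) = 1
N(v, z) = 55 + z**2 + 3*z (N(v, z) = (((v + z) - v)*z + 3*z) + 55 = (z*z + 3*z) + 55 = (z**2 + 3*z) + 55 = 55 + z**2 + 3*z)
sqrt(W(k(-4)*(-4)) + N(-71, 77)) = sqrt(1 + (55 + 77**2 + 3*77)) = sqrt(1 + (55 + 5929 + 231)) = sqrt(1 + 6215) = sqrt(6216) = 2*sqrt(1554)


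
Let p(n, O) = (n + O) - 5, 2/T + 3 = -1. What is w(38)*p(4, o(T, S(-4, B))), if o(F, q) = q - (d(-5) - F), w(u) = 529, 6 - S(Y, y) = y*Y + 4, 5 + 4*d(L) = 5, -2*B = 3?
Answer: -5819/2 ≈ -2909.5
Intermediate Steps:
B = -3/2 (B = -½*3 = -3/2 ≈ -1.5000)
d(L) = 0 (d(L) = -5/4 + (¼)*5 = -5/4 + 5/4 = 0)
S(Y, y) = 2 - Y*y (S(Y, y) = 6 - (y*Y + 4) = 6 - (Y*y + 4) = 6 - (4 + Y*y) = 6 + (-4 - Y*y) = 2 - Y*y)
T = -½ (T = 2/(-3 - 1) = 2/(-4) = 2*(-¼) = -½ ≈ -0.50000)
o(F, q) = F + q (o(F, q) = q - (0 - F) = q - (-1)*F = q + F = F + q)
p(n, O) = -5 + O + n (p(n, O) = (O + n) - 5 = -5 + O + n)
w(38)*p(4, o(T, S(-4, B))) = 529*(-5 + (-½ + (2 - 1*(-4)*(-3/2))) + 4) = 529*(-5 + (-½ + (2 - 6)) + 4) = 529*(-5 + (-½ - 4) + 4) = 529*(-5 - 9/2 + 4) = 529*(-11/2) = -5819/2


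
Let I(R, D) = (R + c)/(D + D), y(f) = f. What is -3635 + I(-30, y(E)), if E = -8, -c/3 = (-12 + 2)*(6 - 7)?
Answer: -14525/4 ≈ -3631.3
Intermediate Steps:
c = -30 (c = -3*(-12 + 2)*(6 - 7) = -(-30)*(-1) = -3*10 = -30)
I(R, D) = (-30 + R)/(2*D) (I(R, D) = (R - 30)/(D + D) = (-30 + R)/((2*D)) = (-30 + R)*(1/(2*D)) = (-30 + R)/(2*D))
-3635 + I(-30, y(E)) = -3635 + (1/2)*(-30 - 30)/(-8) = -3635 + (1/2)*(-1/8)*(-60) = -3635 + 15/4 = -14525/4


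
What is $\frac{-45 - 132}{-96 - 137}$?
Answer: $\frac{177}{233} \approx 0.75966$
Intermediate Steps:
$\frac{-45 - 132}{-96 - 137} = - \frac{177}{-233} = \left(-177\right) \left(- \frac{1}{233}\right) = \frac{177}{233}$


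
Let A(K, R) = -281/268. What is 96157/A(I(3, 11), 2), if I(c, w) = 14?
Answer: -25770076/281 ≈ -91709.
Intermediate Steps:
A(K, R) = -281/268 (A(K, R) = -281*1/268 = -281/268)
96157/A(I(3, 11), 2) = 96157/(-281/268) = 96157*(-268/281) = -25770076/281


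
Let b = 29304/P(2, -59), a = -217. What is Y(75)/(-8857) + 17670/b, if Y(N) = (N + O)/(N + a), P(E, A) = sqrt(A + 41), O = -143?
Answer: -2/36991 + 2945*I*sqrt(2)/1628 ≈ -5.4067e-5 + 2.5583*I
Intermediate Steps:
P(E, A) = sqrt(41 + A)
Y(N) = (-143 + N)/(-217 + N) (Y(N) = (N - 143)/(N - 217) = (-143 + N)/(-217 + N))
b = -4884*I*sqrt(2) (b = 29304/(sqrt(41 - 59)) = 29304/(sqrt(-18)) = 29304/((3*I*sqrt(2))) = 29304*(-I*sqrt(2)/6) = -4884*I*sqrt(2) ≈ -6907.0*I)
Y(75)/(-8857) + 17670/b = ((-143 + 75)/(-217 + 75))/(-8857) + 17670/((-4884*I*sqrt(2))) = (-68/(-142))*(-1/8857) + 17670*(I*sqrt(2)/9768) = -1/142*(-68)*(-1/8857) + 2945*I*sqrt(2)/1628 = (34/71)*(-1/8857) + 2945*I*sqrt(2)/1628 = -2/36991 + 2945*I*sqrt(2)/1628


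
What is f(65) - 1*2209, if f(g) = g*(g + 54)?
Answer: 5526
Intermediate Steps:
f(g) = g*(54 + g)
f(65) - 1*2209 = 65*(54 + 65) - 1*2209 = 65*119 - 2209 = 7735 - 2209 = 5526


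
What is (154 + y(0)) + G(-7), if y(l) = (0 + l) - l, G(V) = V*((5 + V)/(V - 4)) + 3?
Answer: 1713/11 ≈ 155.73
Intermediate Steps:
G(V) = 3 + V*(5 + V)/(-4 + V) (G(V) = V*((5 + V)/(-4 + V)) + 3 = V*(5 + V)/(-4 + V) + 3 = 3 + V*(5 + V)/(-4 + V))
y(l) = 0 (y(l) = l - l = 0)
(154 + y(0)) + G(-7) = (154 + 0) + (-12 + (-7)² + 8*(-7))/(-4 - 7) = 154 + (-12 + 49 - 56)/(-11) = 154 - 1/11*(-19) = 154 + 19/11 = 1713/11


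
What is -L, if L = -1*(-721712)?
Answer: -721712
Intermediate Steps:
L = 721712
-L = -1*721712 = -721712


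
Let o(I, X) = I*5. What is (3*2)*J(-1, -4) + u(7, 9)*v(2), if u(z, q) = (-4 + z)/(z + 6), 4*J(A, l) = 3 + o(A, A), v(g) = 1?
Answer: -36/13 ≈ -2.7692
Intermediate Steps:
o(I, X) = 5*I
J(A, l) = ¾ + 5*A/4 (J(A, l) = (3 + 5*A)/4 = ¾ + 5*A/4)
u(z, q) = (-4 + z)/(6 + z)
(3*2)*J(-1, -4) + u(7, 9)*v(2) = (3*2)*(¾ + (5/4)*(-1)) + ((-4 + 7)/(6 + 7))*1 = 6*(¾ - 5/4) + (3/13)*1 = 6*(-½) + ((1/13)*3)*1 = -3 + (3/13)*1 = -3 + 3/13 = -36/13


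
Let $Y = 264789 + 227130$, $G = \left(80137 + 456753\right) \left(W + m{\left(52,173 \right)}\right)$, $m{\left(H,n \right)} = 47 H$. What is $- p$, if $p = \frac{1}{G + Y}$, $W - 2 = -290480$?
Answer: $\frac{1}{154642082341} \approx 6.4665 \cdot 10^{-12}$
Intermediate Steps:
$W = -290478$ ($W = 2 - 290480 = -290478$)
$G = -154642574260$ ($G = \left(80137 + 456753\right) \left(-290478 + 47 \cdot 52\right) = 536890 \left(-290478 + 2444\right) = 536890 \left(-288034\right) = -154642574260$)
$Y = 491919$
$p = - \frac{1}{154642082341}$ ($p = \frac{1}{-154642574260 + 491919} = \frac{1}{-154642082341} = - \frac{1}{154642082341} \approx -6.4665 \cdot 10^{-12}$)
$- p = \left(-1\right) \left(- \frac{1}{154642082341}\right) = \frac{1}{154642082341}$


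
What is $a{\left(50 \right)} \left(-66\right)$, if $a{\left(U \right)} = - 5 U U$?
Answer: $825000$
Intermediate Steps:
$a{\left(U \right)} = - 5 U^{2}$
$a{\left(50 \right)} \left(-66\right) = - 5 \cdot 50^{2} \left(-66\right) = \left(-5\right) 2500 \left(-66\right) = \left(-12500\right) \left(-66\right) = 825000$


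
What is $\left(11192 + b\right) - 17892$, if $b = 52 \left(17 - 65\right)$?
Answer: $-9196$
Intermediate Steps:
$b = -2496$ ($b = 52 \left(-48\right) = -2496$)
$\left(11192 + b\right) - 17892 = \left(11192 - 2496\right) - 17892 = 8696 - 17892 = -9196$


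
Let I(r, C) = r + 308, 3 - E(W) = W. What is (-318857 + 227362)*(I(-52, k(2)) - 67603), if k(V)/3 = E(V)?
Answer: 6161913765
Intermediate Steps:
E(W) = 3 - W
k(V) = 9 - 3*V (k(V) = 3*(3 - V) = 9 - 3*V)
I(r, C) = 308 + r
(-318857 + 227362)*(I(-52, k(2)) - 67603) = (-318857 + 227362)*((308 - 52) - 67603) = -91495*(256 - 67603) = -91495*(-67347) = 6161913765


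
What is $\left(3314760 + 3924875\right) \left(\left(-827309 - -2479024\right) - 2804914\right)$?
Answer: $-8348739842365$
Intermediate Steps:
$\left(3314760 + 3924875\right) \left(\left(-827309 - -2479024\right) - 2804914\right) = 7239635 \left(\left(-827309 + 2479024\right) - 2804914\right) = 7239635 \left(1651715 - 2804914\right) = 7239635 \left(-1153199\right) = -8348739842365$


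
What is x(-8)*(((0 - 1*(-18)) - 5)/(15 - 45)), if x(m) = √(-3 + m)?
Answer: -13*I*√11/30 ≈ -1.4372*I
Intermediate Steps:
x(-8)*(((0 - 1*(-18)) - 5)/(15 - 45)) = √(-3 - 8)*(((0 - 1*(-18)) - 5)/(15 - 45)) = √(-11)*(((0 + 18) - 5)/(-30)) = (I*√11)*((18 - 5)*(-1/30)) = (I*√11)*(13*(-1/30)) = (I*√11)*(-13/30) = -13*I*√11/30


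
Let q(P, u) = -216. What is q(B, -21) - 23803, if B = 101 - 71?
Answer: -24019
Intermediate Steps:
B = 30
q(B, -21) - 23803 = -216 - 23803 = -24019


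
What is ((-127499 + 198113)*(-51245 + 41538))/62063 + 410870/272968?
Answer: -93540221263027/8470606492 ≈ -11043.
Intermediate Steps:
((-127499 + 198113)*(-51245 + 41538))/62063 + 410870/272968 = (70614*(-9707))*(1/62063) + 410870*(1/272968) = -685450098*1/62063 + 205435/136484 = -685450098/62063 + 205435/136484 = -93540221263027/8470606492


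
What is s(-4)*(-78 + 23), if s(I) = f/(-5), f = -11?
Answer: -121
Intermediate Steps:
s(I) = 11/5 (s(I) = -11/(-5) = -11*(-⅕) = 11/5)
s(-4)*(-78 + 23) = 11*(-78 + 23)/5 = (11/5)*(-55) = -121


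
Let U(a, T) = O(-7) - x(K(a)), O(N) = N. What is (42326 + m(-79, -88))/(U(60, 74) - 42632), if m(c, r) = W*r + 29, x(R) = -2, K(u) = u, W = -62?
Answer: -47811/42637 ≈ -1.1213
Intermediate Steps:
U(a, T) = -5 (U(a, T) = -7 - 1*(-2) = -7 + 2 = -5)
m(c, r) = 29 - 62*r (m(c, r) = -62*r + 29 = 29 - 62*r)
(42326 + m(-79, -88))/(U(60, 74) - 42632) = (42326 + (29 - 62*(-88)))/(-5 - 42632) = (42326 + (29 + 5456))/(-42637) = (42326 + 5485)*(-1/42637) = 47811*(-1/42637) = -47811/42637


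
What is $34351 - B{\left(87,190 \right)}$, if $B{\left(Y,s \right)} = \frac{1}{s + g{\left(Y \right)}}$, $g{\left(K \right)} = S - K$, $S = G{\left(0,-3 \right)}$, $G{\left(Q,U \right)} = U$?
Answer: $\frac{3435099}{100} \approx 34351.0$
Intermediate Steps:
$S = -3$
$g{\left(K \right)} = -3 - K$
$B{\left(Y,s \right)} = \frac{1}{-3 + s - Y}$ ($B{\left(Y,s \right)} = \frac{1}{s - \left(3 + Y\right)} = \frac{1}{-3 + s - Y}$)
$34351 - B{\left(87,190 \right)} = 34351 - \frac{1}{-3 + 190 - 87} = 34351 - \frac{1}{100} = \frac{3435099}{100}$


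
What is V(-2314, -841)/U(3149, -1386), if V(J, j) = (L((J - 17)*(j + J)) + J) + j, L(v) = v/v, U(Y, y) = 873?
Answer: -3154/873 ≈ -3.6128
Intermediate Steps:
L(v) = 1
V(J, j) = 1 + J + j (V(J, j) = (1 + J) + j = 1 + J + j)
V(-2314, -841)/U(3149, -1386) = (1 - 2314 - 841)/873 = -3154*1/873 = -3154/873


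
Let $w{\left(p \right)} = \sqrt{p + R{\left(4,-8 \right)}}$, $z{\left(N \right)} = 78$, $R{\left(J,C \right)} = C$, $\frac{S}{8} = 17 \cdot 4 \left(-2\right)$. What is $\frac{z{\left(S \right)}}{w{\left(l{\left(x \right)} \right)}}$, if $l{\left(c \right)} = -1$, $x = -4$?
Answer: $- 26 i \approx - 26.0 i$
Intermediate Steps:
$S = -1088$ ($S = 8 \cdot 17 \cdot 4 \left(-2\right) = 8 \cdot 17 \left(-8\right) = 8 \left(-136\right) = -1088$)
$w{\left(p \right)} = \sqrt{-8 + p}$ ($w{\left(p \right)} = \sqrt{p - 8} = \sqrt{-8 + p}$)
$\frac{z{\left(S \right)}}{w{\left(l{\left(x \right)} \right)}} = \frac{78}{\sqrt{-8 - 1}} = \frac{78}{\sqrt{-9}} = \frac{78}{3 i} = 78 \left(- \frac{i}{3}\right) = - 26 i$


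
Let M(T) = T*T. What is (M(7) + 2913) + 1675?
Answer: 4637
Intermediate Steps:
M(T) = T²
(M(7) + 2913) + 1675 = (7² + 2913) + 1675 = (49 + 2913) + 1675 = 2962 + 1675 = 4637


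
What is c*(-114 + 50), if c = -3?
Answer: 192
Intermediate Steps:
c*(-114 + 50) = -3*(-114 + 50) = -3*(-64) = 192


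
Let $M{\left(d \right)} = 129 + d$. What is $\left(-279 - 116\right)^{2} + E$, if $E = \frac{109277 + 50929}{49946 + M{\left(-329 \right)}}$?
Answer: $\frac{1293629976}{8291} \approx 1.5603 \cdot 10^{5}$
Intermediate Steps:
$E = \frac{26701}{8291}$ ($E = \frac{109277 + 50929}{49946 + \left(129 - 329\right)} = \frac{160206}{49946 - 200} = \frac{160206}{49746} = 160206 \cdot \frac{1}{49746} = \frac{26701}{8291} \approx 3.2205$)
$\left(-279 - 116\right)^{2} + E = \left(-279 - 116\right)^{2} + \frac{26701}{8291} = \left(-395\right)^{2} + \frac{26701}{8291} = 156025 + \frac{26701}{8291} = \frac{1293629976}{8291}$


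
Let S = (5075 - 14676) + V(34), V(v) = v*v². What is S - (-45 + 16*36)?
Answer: 29172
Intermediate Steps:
V(v) = v³
S = 29703 (S = (5075 - 14676) + 34³ = -9601 + 39304 = 29703)
S - (-45 + 16*36) = 29703 - (-45 + 16*36) = 29703 - (-45 + 576) = 29703 - 1*531 = 29703 - 531 = 29172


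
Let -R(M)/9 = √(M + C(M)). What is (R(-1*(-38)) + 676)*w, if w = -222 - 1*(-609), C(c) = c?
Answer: 261612 - 6966*√19 ≈ 2.3125e+5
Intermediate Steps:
R(M) = -9*√2*√M (R(M) = -9*√(M + M) = -9*√2*√M)
w = 387 (w = -222 + 609 = 387)
(R(-1*(-38)) + 676)*w = (-9*√2*√(-1*(-38)) + 676)*387 = (-9*√2*√38 + 676)*387 = (-18*√19 + 676)*387 = (676 - 18*√19)*387 = 261612 - 6966*√19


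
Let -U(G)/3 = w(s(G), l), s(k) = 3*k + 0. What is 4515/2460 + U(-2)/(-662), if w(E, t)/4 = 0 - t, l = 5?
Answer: 94711/54284 ≈ 1.7447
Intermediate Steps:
s(k) = 3*k
w(E, t) = -4*t (w(E, t) = 4*(0 - t) = 4*(-t) = -4*t)
U(G) = 60 (U(G) = -(-12)*5 = -3*(-20) = 60)
4515/2460 + U(-2)/(-662) = 4515/2460 + 60/(-662) = 4515*(1/2460) + 60*(-1/662) = 301/164 - 30/331 = 94711/54284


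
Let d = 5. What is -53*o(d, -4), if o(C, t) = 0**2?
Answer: 0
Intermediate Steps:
o(C, t) = 0
-53*o(d, -4) = -53*0 = 0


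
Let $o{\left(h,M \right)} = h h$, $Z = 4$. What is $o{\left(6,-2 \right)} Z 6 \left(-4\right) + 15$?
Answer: $-3441$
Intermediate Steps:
$o{\left(h,M \right)} = h^{2}$
$o{\left(6,-2 \right)} Z 6 \left(-4\right) + 15 = 6^{2} \cdot 4 \cdot 6 \left(-4\right) + 15 = 36 \cdot 4 \cdot 6 \left(-4\right) + 15 = 144 \cdot 6 \left(-4\right) + 15 = 864 \left(-4\right) + 15 = -3456 + 15 = -3441$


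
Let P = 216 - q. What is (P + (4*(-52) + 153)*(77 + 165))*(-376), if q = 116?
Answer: 4966960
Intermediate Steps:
P = 100 (P = 216 - 1*116 = 216 - 116 = 100)
(P + (4*(-52) + 153)*(77 + 165))*(-376) = (100 + (4*(-52) + 153)*(77 + 165))*(-376) = (100 + (-208 + 153)*242)*(-376) = (100 - 55*242)*(-376) = (100 - 13310)*(-376) = -13210*(-376) = 4966960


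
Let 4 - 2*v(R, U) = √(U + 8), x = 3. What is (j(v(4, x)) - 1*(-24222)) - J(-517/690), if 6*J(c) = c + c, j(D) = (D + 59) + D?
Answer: 50270467/2070 - √11 ≈ 24282.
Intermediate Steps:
v(R, U) = 2 - √(8 + U)/2 (v(R, U) = 2 - √(U + 8)/2 = 2 - √(8 + U)/2)
j(D) = 59 + 2*D (j(D) = (59 + D) + D = 59 + 2*D)
J(c) = c/3 (J(c) = (c + c)/6 = (2*c)/6 = c/3)
(j(v(4, x)) - 1*(-24222)) - J(-517/690) = ((59 + 2*(2 - √(8 + 3)/2)) - 1*(-24222)) - (-517/690)/3 = ((59 + 2*(2 - √11/2)) + 24222) - (-517*1/690)/3 = ((59 + (4 - √11)) + 24222) - (-517)/(3*690) = ((63 - √11) + 24222) - 1*(-517/2070) = (24285 - √11) + 517/2070 = 50270467/2070 - √11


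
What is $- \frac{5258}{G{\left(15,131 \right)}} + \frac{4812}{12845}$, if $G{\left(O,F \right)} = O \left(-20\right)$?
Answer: $\frac{6898261}{385350} \approx 17.901$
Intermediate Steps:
$G{\left(O,F \right)} = - 20 O$
$- \frac{5258}{G{\left(15,131 \right)}} + \frac{4812}{12845} = - \frac{5258}{\left(-20\right) 15} + \frac{4812}{12845} = - \frac{5258}{-300} + 4812 \cdot \frac{1}{12845} = \left(-5258\right) \left(- \frac{1}{300}\right) + \frac{4812}{12845} = \frac{2629}{150} + \frac{4812}{12845} = \frac{6898261}{385350}$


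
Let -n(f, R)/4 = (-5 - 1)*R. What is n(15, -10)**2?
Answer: 57600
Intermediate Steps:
n(f, R) = 24*R (n(f, R) = -4*(-5 - 1)*R = -(-24)*R = 24*R)
n(15, -10)**2 = (24*(-10))**2 = (-240)**2 = 57600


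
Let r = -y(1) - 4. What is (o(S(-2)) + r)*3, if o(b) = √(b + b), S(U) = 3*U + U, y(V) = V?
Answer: -15 + 12*I ≈ -15.0 + 12.0*I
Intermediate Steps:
S(U) = 4*U
r = -5 (r = -1*1 - 4 = -1 - 4 = -5)
o(b) = √2*√b (o(b) = √(2*b) = √2*√b)
(o(S(-2)) + r)*3 = (√2*√(4*(-2)) - 5)*3 = (√2*√(-8) - 5)*3 = (√2*(2*I*√2) - 5)*3 = (4*I - 5)*3 = (-5 + 4*I)*3 = -15 + 12*I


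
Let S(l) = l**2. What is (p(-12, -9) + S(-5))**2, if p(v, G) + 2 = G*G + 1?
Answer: 11025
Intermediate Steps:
p(v, G) = -1 + G**2 (p(v, G) = -2 + (G*G + 1) = -2 + (G**2 + 1) = -2 + (1 + G**2) = -1 + G**2)
(p(-12, -9) + S(-5))**2 = ((-1 + (-9)**2) + (-5)**2)**2 = ((-1 + 81) + 25)**2 = (80 + 25)**2 = 105**2 = 11025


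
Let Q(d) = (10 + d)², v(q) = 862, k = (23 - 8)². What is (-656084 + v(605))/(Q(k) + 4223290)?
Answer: -655222/4278515 ≈ -0.15314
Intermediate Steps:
k = 225 (k = 15² = 225)
(-656084 + v(605))/(Q(k) + 4223290) = (-656084 + 862)/((10 + 225)² + 4223290) = -655222/(235² + 4223290) = -655222/(55225 + 4223290) = -655222/4278515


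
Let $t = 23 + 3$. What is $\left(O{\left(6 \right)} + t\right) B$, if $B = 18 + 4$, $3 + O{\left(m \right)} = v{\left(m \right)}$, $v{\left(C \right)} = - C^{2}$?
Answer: $-286$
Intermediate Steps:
$O{\left(m \right)} = -3 - m^{2}$
$B = 22$
$t = 26$
$\left(O{\left(6 \right)} + t\right) B = \left(\left(-3 - 6^{2}\right) + 26\right) 22 = \left(\left(-3 - 36\right) + 26\right) 22 = \left(-39 + 26\right) 22 = \left(-13\right) 22 = -286$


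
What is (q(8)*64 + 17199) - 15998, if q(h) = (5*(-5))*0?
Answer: 1201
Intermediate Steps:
q(h) = 0 (q(h) = -25*0 = 0)
(q(8)*64 + 17199) - 15998 = (0*64 + 17199) - 15998 = (0 + 17199) - 15998 = 17199 - 15998 = 1201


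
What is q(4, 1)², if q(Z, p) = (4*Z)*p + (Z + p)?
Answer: 441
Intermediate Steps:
q(Z, p) = Z + p + 4*Z*p (q(Z, p) = 4*Z*p + (Z + p) = Z + p + 4*Z*p)
q(4, 1)² = (4 + 1 + 4*4*1)² = (4 + 1 + 16)² = 21² = 441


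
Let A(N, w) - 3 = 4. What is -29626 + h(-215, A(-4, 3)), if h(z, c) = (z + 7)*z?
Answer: 15094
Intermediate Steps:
A(N, w) = 7 (A(N, w) = 3 + 4 = 7)
h(z, c) = z*(7 + z) (h(z, c) = (7 + z)*z = z*(7 + z))
-29626 + h(-215, A(-4, 3)) = -29626 - 215*(7 - 215) = -29626 - 215*(-208) = -29626 + 44720 = 15094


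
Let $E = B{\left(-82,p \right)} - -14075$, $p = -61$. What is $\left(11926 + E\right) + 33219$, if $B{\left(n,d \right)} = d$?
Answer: $59159$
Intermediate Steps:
$E = 14014$ ($E = -61 - -14075 = -61 + 14075 = 14014$)
$\left(11926 + E\right) + 33219 = \left(11926 + 14014\right) + 33219 = 25940 + 33219 = 59159$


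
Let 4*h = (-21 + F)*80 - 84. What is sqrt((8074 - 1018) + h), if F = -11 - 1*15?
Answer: sqrt(6095) ≈ 78.070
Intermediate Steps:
F = -26 (F = -11 - 15 = -26)
h = -961 (h = ((-21 - 26)*80 - 84)/4 = (-47*80 - 84)/4 = (-3760 - 84)/4 = (1/4)*(-3844) = -961)
sqrt((8074 - 1018) + h) = sqrt((8074 - 1018) - 961) = sqrt(7056 - 961) = sqrt(6095)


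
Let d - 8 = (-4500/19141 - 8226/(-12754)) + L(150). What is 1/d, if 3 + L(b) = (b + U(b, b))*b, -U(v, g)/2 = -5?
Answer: 122062157/2930152109218 ≈ 4.1657e-5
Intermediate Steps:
U(v, g) = 10 (U(v, g) = -2*(-5) = 10)
L(b) = -3 + b*(10 + b) (L(b) = -3 + (b + 10)*b = -3 + (10 + b)*b = -3 + b*(10 + b))
d = 2930152109218/122062157 (d = 8 + ((-4500/19141 - 8226/(-12754)) + (-3 + 150² + 10*150)) = 8 + ((-4500*1/19141 - 8226*(-1/12754)) + (-3 + 22500 + 1500)) = 8 + ((-4500/19141 + 4113/6377) + 23997) = 8 + (50030433/122062157 + 23997) = 8 + 2929175611962/122062157 = 2930152109218/122062157 ≈ 24005.)
1/d = 1/(2930152109218/122062157) = 122062157/2930152109218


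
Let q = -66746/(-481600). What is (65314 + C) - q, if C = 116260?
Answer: 43722985827/240800 ≈ 1.8157e+5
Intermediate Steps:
q = 33373/240800 (q = -66746*(-1/481600) = 33373/240800 ≈ 0.13859)
(65314 + C) - q = (65314 + 116260) - 1*33373/240800 = 181574 - 33373/240800 = 43722985827/240800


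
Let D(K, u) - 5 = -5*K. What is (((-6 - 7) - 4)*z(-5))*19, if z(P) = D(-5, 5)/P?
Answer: 1938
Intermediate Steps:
D(K, u) = 5 - 5*K
z(P) = 30/P (z(P) = (5 - 5*(-5))/P = (5 + 25)/P = 30/P)
(((-6 - 7) - 4)*z(-5))*19 = (((-6 - 7) - 4)*(30/(-5)))*19 = ((-13 - 4)*(30*(-⅕)))*19 = -17*(-6)*19 = 102*19 = 1938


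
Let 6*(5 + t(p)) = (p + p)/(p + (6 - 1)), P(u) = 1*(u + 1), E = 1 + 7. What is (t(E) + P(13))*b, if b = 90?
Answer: 10770/13 ≈ 828.46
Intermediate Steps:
E = 8
P(u) = 1 + u (P(u) = 1*(1 + u) = 1 + u)
t(p) = -5 + p/(3*(5 + p)) (t(p) = -5 + ((p + p)/(p + (6 - 1)))/6 = -5 + ((2*p)/(p + 5))/6 = -5 + ((2*p)/(5 + p))/6 = -5 + (2*p/(5 + p))/6 = -5 + p/(3*(5 + p)))
(t(E) + P(13))*b = ((-75 - 14*8)/(3*(5 + 8)) + (1 + 13))*90 = ((⅓)*(-75 - 112)/13 + 14)*90 = ((⅓)*(1/13)*(-187) + 14)*90 = (-187/39 + 14)*90 = (359/39)*90 = 10770/13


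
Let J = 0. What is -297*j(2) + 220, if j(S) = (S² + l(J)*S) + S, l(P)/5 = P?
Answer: -1562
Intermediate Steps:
l(P) = 5*P
j(S) = S + S² (j(S) = (S² + (5*0)*S) + S = (S² + 0*S) + S = (S² + 0) + S = S² + S = S + S²)
-297*j(2) + 220 = -594*(1 + 2) + 220 = -594*3 + 220 = -297*6 + 220 = -1782 + 220 = -1562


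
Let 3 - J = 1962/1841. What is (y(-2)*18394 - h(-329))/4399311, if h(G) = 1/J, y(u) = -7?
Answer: -65501297/2237992353 ≈ -0.029268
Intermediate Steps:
J = 3561/1841 (J = 3 - 1962/1841 = 3561/1841 ≈ 1.9343)
h(G) = 1841/3561 (h(G) = 1/(3561/1841) = 1841/3561)
(y(-2)*18394 - h(-329))/4399311 = (-7*18394 - 1*1841/3561)/4399311 = (-128758 - 1841/3561)*(1/4399311) = -458509079/3561*1/4399311 = -65501297/2237992353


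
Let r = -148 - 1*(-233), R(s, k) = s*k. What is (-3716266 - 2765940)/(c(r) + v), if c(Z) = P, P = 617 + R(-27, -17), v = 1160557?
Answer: -6482206/1161633 ≈ -5.5803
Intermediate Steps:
R(s, k) = k*s
r = 85 (r = -148 + 233 = 85)
P = 1076 (P = 617 - 17*(-27) = 617 + 459 = 1076)
c(Z) = 1076
(-3716266 - 2765940)/(c(r) + v) = (-3716266 - 2765940)/(1076 + 1160557) = -6482206/1161633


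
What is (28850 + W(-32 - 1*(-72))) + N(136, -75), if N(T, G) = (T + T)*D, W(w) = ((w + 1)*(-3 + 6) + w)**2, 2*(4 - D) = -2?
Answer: 56779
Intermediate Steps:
D = 5 (D = 4 - 1/2*(-2) = 4 + 1 = 5)
W(w) = (3 + 4*w)**2 (W(w) = ((1 + w)*3 + w)**2 = ((3 + 3*w) + w)**2 = (3 + 4*w)**2)
N(T, G) = 10*T (N(T, G) = (T + T)*5 = (2*T)*5 = 10*T)
(28850 + W(-32 - 1*(-72))) + N(136, -75) = (28850 + (3 + 4*(-32 - 1*(-72)))**2) + 10*136 = (28850 + (3 + 4*(-32 + 72))**2) + 1360 = (28850 + (3 + 4*40)**2) + 1360 = (28850 + (3 + 160)**2) + 1360 = (28850 + 163**2) + 1360 = (28850 + 26569) + 1360 = 55419 + 1360 = 56779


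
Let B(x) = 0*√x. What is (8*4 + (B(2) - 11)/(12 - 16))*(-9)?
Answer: -1251/4 ≈ -312.75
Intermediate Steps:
B(x) = 0
(8*4 + (B(2) - 11)/(12 - 16))*(-9) = (8*4 + (0 - 11)/(12 - 16))*(-9) = (32 - 11/(-4))*(-9) = (32 - 11*(-¼))*(-9) = (32 + 11/4)*(-9) = (139/4)*(-9) = -1251/4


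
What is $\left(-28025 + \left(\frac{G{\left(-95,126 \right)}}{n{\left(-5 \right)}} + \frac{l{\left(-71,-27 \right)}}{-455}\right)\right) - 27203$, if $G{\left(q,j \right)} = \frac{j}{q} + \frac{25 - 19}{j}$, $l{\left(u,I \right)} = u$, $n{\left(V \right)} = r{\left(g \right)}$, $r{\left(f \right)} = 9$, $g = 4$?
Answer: $- \frac{2578208072}{46683} \approx -55228.0$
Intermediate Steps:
$n{\left(V \right)} = 9$
$G{\left(q,j \right)} = \frac{6}{j} + \frac{j}{q}$ ($G{\left(q,j \right)} = \frac{j}{q} + \frac{25 - 19}{j} = \frac{j}{q} + \frac{6}{j} = \frac{6}{j} + \frac{j}{q}$)
$\left(-28025 + \left(\frac{G{\left(-95,126 \right)}}{n{\left(-5 \right)}} + \frac{l{\left(-71,-27 \right)}}{-455}\right)\right) - 27203 = \left(-28025 + \left(\frac{\frac{6}{126} + \frac{126}{-95}}{9} - \frac{71}{-455}\right)\right) - 27203 = \left(-28025 + \left(\left(6 \cdot \frac{1}{126} + 126 \left(- \frac{1}{95}\right)\right) \frac{1}{9} - - \frac{71}{455}\right)\right) - 27203 = \left(-28025 + \left(\left(\frac{1}{21} - \frac{126}{95}\right) \frac{1}{9} + \frac{71}{455}\right)\right) - 27203 = \left(-28025 + \left(\left(- \frac{2551}{1995}\right) \frac{1}{9} + \frac{71}{455}\right)\right) - 27203 = \left(-28025 + \left(- \frac{2551}{17955} + \frac{71}{455}\right)\right) - 27203 = \left(-28025 + \frac{652}{46683}\right) - 27203 = - \frac{1308290423}{46683} - 27203 = - \frac{2578208072}{46683}$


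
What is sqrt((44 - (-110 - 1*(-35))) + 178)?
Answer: 3*sqrt(33) ≈ 17.234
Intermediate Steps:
sqrt((44 - (-110 - 1*(-35))) + 178) = sqrt((44 - (-110 + 35)) + 178) = sqrt((44 - 1*(-75)) + 178) = sqrt((44 + 75) + 178) = sqrt(119 + 178) = sqrt(297) = 3*sqrt(33)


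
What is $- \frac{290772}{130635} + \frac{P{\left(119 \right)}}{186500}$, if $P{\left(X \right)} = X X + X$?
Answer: $- \frac{58181678}{27070475} \approx -2.1493$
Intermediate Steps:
$P{\left(X \right)} = X + X^{2}$ ($P{\left(X \right)} = X^{2} + X = X + X^{2}$)
$- \frac{290772}{130635} + \frac{P{\left(119 \right)}}{186500} = - \frac{290772}{130635} + \frac{119 \left(1 + 119\right)}{186500} = \left(-290772\right) \frac{1}{130635} + 119 \cdot 120 \cdot \frac{1}{186500} = - \frac{32308}{14515} + 14280 \cdot \frac{1}{186500} = - \frac{32308}{14515} + \frac{714}{9325} = - \frac{58181678}{27070475}$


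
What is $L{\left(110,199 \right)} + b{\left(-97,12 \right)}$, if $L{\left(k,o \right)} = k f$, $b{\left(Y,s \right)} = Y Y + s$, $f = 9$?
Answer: $10411$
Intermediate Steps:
$b{\left(Y,s \right)} = s + Y^{2}$ ($b{\left(Y,s \right)} = Y^{2} + s = s + Y^{2}$)
$L{\left(k,o \right)} = 9 k$ ($L{\left(k,o \right)} = k 9 = 9 k$)
$L{\left(110,199 \right)} + b{\left(-97,12 \right)} = 9 \cdot 110 + \left(12 + \left(-97\right)^{2}\right) = 990 + \left(12 + 9409\right) = 990 + 9421 = 10411$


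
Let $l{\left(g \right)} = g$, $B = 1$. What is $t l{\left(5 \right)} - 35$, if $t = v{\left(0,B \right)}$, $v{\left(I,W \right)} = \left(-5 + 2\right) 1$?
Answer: $-50$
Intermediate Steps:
$v{\left(I,W \right)} = -3$ ($v{\left(I,W \right)} = \left(-3\right) 1 = -3$)
$t = -3$
$t l{\left(5 \right)} - 35 = \left(-3\right) 5 - 35 = -15 - 35 = -50$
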